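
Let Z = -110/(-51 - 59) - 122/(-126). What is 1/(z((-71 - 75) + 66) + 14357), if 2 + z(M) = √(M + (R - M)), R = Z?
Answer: 904365/12982159451 - 6*√217/12982159451 ≈ 6.9655e-5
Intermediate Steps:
Z = 124/63 (Z = -110/(-110) - 122*(-1/126) = -110*(-1/110) + 61/63 = 1 + 61/63 = 124/63 ≈ 1.9683)
R = 124/63 ≈ 1.9683
z(M) = -2 + 2*√217/21 (z(M) = -2 + √(M + (124/63 - M)) = -2 + √(124/63) = -2 + 2*√217/21)
1/(z((-71 - 75) + 66) + 14357) = 1/((-2 + 2*√217/21) + 14357) = 1/(14355 + 2*√217/21)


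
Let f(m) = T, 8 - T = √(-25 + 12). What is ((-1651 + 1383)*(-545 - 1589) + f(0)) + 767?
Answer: 572687 - I*√13 ≈ 5.7269e+5 - 3.6056*I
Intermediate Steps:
T = 8 - I*√13 (T = 8 - √(-25 + 12) = 8 - √(-13) = 8 - I*√13 ≈ 8.0 - 3.6056*I)
f(m) = 8 - I*√13
((-1651 + 1383)*(-545 - 1589) + f(0)) + 767 = ((-1651 + 1383)*(-545 - 1589) + (8 - I*√13)) + 767 = (-268*(-2134) + (8 - I*√13)) + 767 = (571912 + (8 - I*√13)) + 767 = (571920 - I*√13) + 767 = 572687 - I*√13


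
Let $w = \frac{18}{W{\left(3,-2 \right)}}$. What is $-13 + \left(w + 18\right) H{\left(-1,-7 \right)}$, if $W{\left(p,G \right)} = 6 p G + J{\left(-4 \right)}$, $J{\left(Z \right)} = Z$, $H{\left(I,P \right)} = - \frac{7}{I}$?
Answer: $\frac{2197}{20} \approx 109.85$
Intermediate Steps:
$W{\left(p,G \right)} = -4 + 6 G p$ ($W{\left(p,G \right)} = 6 p G - 4 = 6 G p - 4 = -4 + 6 G p$)
$w = - \frac{9}{20}$ ($w = \frac{18}{-4 + 6 \left(-2\right) 3} = \frac{18}{-4 - 36} = \frac{18}{-40} = 18 \left(- \frac{1}{40}\right) = - \frac{9}{20} \approx -0.45$)
$-13 + \left(w + 18\right) H{\left(-1,-7 \right)} = -13 + \left(- \frac{9}{20} + 18\right) \left(- \frac{7}{-1}\right) = -13 + \frac{351 \left(\left(-7\right) \left(-1\right)\right)}{20} = -13 + \frac{351}{20} \cdot 7 = -13 + \frac{2457}{20} = \frac{2197}{20}$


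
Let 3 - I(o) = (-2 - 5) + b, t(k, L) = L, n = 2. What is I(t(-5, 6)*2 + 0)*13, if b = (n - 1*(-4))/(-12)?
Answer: 273/2 ≈ 136.50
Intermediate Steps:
b = -1/2 (b = (2 - 1*(-4))/(-12) = (2 + 4)*(-1/12) = 6*(-1/12) = -1/2 ≈ -0.50000)
I(o) = 21/2 (I(o) = 3 - ((-2 - 5) - 1/2) = 3 - (-7 - 1/2) = 3 - 1*(-15/2) = 3 + 15/2 = 21/2)
I(t(-5, 6)*2 + 0)*13 = (21/2)*13 = 273/2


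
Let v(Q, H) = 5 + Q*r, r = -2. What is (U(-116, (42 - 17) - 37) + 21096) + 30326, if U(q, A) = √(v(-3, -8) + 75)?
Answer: 51422 + √86 ≈ 51431.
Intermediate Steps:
v(Q, H) = 5 - 2*Q (v(Q, H) = 5 + Q*(-2) = 5 - 2*Q)
U(q, A) = √86 (U(q, A) = √((5 - 2*(-3)) + 75) = √((5 + 6) + 75) = √(11 + 75) = √86)
(U(-116, (42 - 17) - 37) + 21096) + 30326 = (√86 + 21096) + 30326 = (21096 + √86) + 30326 = 51422 + √86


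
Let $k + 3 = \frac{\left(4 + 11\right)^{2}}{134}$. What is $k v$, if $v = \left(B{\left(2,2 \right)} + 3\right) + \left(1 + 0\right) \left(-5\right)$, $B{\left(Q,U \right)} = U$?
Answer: $0$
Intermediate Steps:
$v = 0$ ($v = \left(2 + 3\right) + \left(1 + 0\right) \left(-5\right) = 5 + 1 \left(-5\right) = 5 - 5 = 0$)
$k = - \frac{177}{134}$ ($k = -3 + \frac{\left(4 + 11\right)^{2}}{134} = -3 + 15^{2} \cdot \frac{1}{134} = -3 + 225 \cdot \frac{1}{134} = -3 + \frac{225}{134} = - \frac{177}{134} \approx -1.3209$)
$k v = \left(- \frac{177}{134}\right) 0 = 0$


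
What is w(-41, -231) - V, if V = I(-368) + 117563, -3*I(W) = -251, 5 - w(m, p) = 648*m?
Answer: -273221/3 ≈ -91074.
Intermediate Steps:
w(m, p) = 5 - 648*m
I(W) = 251/3 (I(W) = -⅓*(-251) = 251/3)
V = 352940/3 (V = 251/3 + 117563 = 352940/3 ≈ 1.1765e+5)
w(-41, -231) - V = (5 - 648*(-41)) - 1*352940/3 = (5 + 26568) - 352940/3 = 26573 - 352940/3 = -273221/3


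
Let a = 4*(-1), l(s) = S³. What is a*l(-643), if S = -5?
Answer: 500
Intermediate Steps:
l(s) = -125 (l(s) = (-5)³ = -125)
a = -4
a*l(-643) = -4*(-125) = 500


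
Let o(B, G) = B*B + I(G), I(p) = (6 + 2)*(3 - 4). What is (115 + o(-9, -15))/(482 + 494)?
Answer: 47/244 ≈ 0.19262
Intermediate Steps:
I(p) = -8 (I(p) = 8*(-1) = -8)
o(B, G) = -8 + B² (o(B, G) = B*B - 8 = B² - 8 = -8 + B²)
(115 + o(-9, -15))/(482 + 494) = (115 + (-8 + (-9)²))/(482 + 494) = (115 + (-8 + 81))/976 = (115 + 73)*(1/976) = 188*(1/976) = 47/244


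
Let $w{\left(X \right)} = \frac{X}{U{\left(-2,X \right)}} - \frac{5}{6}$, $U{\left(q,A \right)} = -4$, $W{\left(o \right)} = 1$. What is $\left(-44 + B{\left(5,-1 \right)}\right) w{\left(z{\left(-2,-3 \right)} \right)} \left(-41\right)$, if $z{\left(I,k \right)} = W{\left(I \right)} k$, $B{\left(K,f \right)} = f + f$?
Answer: $- \frac{943}{6} \approx -157.17$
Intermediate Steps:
$B{\left(K,f \right)} = 2 f$
$z{\left(I,k \right)} = k$ ($z{\left(I,k \right)} = 1 k = k$)
$w{\left(X \right)} = - \frac{5}{6} - \frac{X}{4}$ ($w{\left(X \right)} = \frac{X}{-4} - \frac{5}{6} = X \left(- \frac{1}{4}\right) - \frac{5}{6} = - \frac{X}{4} - \frac{5}{6} = - \frac{5}{6} - \frac{X}{4}$)
$\left(-44 + B{\left(5,-1 \right)}\right) w{\left(z{\left(-2,-3 \right)} \right)} \left(-41\right) = \left(-44 + 2 \left(-1\right)\right) \left(- \frac{5}{6} - - \frac{3}{4}\right) \left(-41\right) = \left(-44 - 2\right) \left(- \frac{5}{6} + \frac{3}{4}\right) \left(-41\right) = \left(-46\right) \left(- \frac{1}{12}\right) \left(-41\right) = \frac{23}{6} \left(-41\right) = - \frac{943}{6}$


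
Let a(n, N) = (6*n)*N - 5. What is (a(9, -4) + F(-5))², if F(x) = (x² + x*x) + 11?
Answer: 25600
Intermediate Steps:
a(n, N) = -5 + 6*N*n (a(n, N) = 6*N*n - 5 = -5 + 6*N*n)
F(x) = 11 + 2*x² (F(x) = (x² + x²) + 11 = 2*x² + 11 = 11 + 2*x²)
(a(9, -4) + F(-5))² = ((-5 + 6*(-4)*9) + (11 + 2*(-5)²))² = ((-5 - 216) + (11 + 2*25))² = (-221 + (11 + 50))² = (-221 + 61)² = (-160)² = 25600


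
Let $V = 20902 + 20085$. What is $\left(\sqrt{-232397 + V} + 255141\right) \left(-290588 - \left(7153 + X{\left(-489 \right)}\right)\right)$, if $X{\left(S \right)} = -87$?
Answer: $-75943739214 - 297654 i \sqrt{191410} \approx -7.5944 \cdot 10^{10} - 1.3022 \cdot 10^{8} i$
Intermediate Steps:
$V = 40987$
$\left(\sqrt{-232397 + V} + 255141\right) \left(-290588 - \left(7153 + X{\left(-489 \right)}\right)\right) = \left(\sqrt{-232397 + 40987} + 255141\right) \left(-290588 - 7066\right) = \left(\sqrt{-191410} + 255141\right) \left(-290588 + \left(-7153 + 87\right)\right) = \left(i \sqrt{191410} + 255141\right) \left(-290588 - 7066\right) = \left(255141 + i \sqrt{191410}\right) \left(-297654\right) = -75943739214 - 297654 i \sqrt{191410}$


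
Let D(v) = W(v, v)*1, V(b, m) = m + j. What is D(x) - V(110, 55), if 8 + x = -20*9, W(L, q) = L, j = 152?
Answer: -395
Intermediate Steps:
V(b, m) = 152 + m (V(b, m) = m + 152 = 152 + m)
x = -188 (x = -8 - 20*9 = -8 - 180 = -188)
D(v) = v (D(v) = v*1 = v)
D(x) - V(110, 55) = -188 - (152 + 55) = -188 - 1*207 = -188 - 207 = -395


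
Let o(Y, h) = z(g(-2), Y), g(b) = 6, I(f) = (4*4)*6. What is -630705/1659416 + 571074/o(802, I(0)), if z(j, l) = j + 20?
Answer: 473816467227/21572408 ≈ 21964.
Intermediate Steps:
I(f) = 96 (I(f) = 16*6 = 96)
z(j, l) = 20 + j
o(Y, h) = 26 (o(Y, h) = 20 + 6 = 26)
-630705/1659416 + 571074/o(802, I(0)) = -630705/1659416 + 571074/26 = -630705*1/1659416 + 571074*(1/26) = -630705/1659416 + 285537/13 = 473816467227/21572408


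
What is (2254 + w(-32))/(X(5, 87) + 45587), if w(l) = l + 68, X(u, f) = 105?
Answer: 1145/22846 ≈ 0.050118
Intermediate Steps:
w(l) = 68 + l
(2254 + w(-32))/(X(5, 87) + 45587) = (2254 + (68 - 32))/(105 + 45587) = (2254 + 36)/45692 = 2290*(1/45692) = 1145/22846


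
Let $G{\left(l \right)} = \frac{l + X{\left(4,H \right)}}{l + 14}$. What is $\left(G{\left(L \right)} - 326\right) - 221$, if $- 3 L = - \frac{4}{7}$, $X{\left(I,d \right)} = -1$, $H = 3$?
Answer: $- \frac{163023}{298} \approx -547.06$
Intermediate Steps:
$L = \frac{4}{21}$ ($L = - \frac{\left(-4\right) \frac{1}{7}}{3} = \left(- \frac{1}{3}\right) \left(- \frac{4}{7}\right) = \frac{4}{21} \approx 0.19048$)
$G{\left(l \right)} = \frac{-1 + l}{14 + l}$ ($G{\left(l \right)} = \frac{l - 1}{l + 14} = \frac{-1 + l}{14 + l}$)
$\left(G{\left(L \right)} - 326\right) - 221 = \left(\frac{-1 + \frac{4}{21}}{14 + \frac{4}{21}} - 326\right) - 221 = \left(\frac{1}{\frac{298}{21}} \left(- \frac{17}{21}\right) - 326\right) - 221 = \left(\frac{21}{298} \left(- \frac{17}{21}\right) - 326\right) - 221 = \left(- \frac{17}{298} - 326\right) - 221 = - \frac{97165}{298} - 221 = - \frac{163023}{298}$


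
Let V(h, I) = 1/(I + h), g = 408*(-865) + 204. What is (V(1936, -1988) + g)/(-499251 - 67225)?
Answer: 18341233/29456752 ≈ 0.62265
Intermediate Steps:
g = -352716 (g = -352920 + 204 = -352716)
(V(1936, -1988) + g)/(-499251 - 67225) = (1/(-1988 + 1936) - 352716)/(-499251 - 67225) = (1/(-52) - 352716)/(-566476) = (-1/52 - 352716)*(-1/566476) = -18341233/52*(-1/566476) = 18341233/29456752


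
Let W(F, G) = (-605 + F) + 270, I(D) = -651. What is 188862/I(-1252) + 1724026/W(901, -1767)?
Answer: 169240839/61411 ≈ 2755.9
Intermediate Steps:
W(F, G) = -335 + F
188862/I(-1252) + 1724026/W(901, -1767) = 188862/(-651) + 1724026/(-335 + 901) = 188862*(-1/651) + 1724026/566 = -62954/217 + 1724026*(1/566) = -62954/217 + 862013/283 = 169240839/61411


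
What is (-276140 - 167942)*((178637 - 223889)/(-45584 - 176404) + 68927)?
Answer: -566242005652208/18499 ≈ -3.0609e+10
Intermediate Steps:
(-276140 - 167942)*((178637 - 223889)/(-45584 - 176404) + 68927) = -444082*(-45252/(-221988) + 68927) = -444082*(-45252*(-1/221988) + 68927) = -444082*(3771/18499 + 68927) = -444082*1275084344/18499 = -566242005652208/18499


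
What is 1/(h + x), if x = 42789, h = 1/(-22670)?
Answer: 22670/970026629 ≈ 2.3370e-5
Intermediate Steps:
h = -1/22670 ≈ -4.4111e-5
1/(h + x) = 1/(-1/22670 + 42789) = 1/(970026629/22670) = 22670/970026629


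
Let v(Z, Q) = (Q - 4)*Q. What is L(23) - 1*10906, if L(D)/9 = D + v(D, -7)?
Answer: -10006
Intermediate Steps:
v(Z, Q) = Q*(-4 + Q) (v(Z, Q) = (-4 + Q)*Q = Q*(-4 + Q))
L(D) = 693 + 9*D (L(D) = 9*(D - 7*(-4 - 7)) = 9*(D - 7*(-11)) = 9*(D + 77) = 9*(77 + D) = 693 + 9*D)
L(23) - 1*10906 = (693 + 9*23) - 1*10906 = (693 + 207) - 10906 = 900 - 10906 = -10006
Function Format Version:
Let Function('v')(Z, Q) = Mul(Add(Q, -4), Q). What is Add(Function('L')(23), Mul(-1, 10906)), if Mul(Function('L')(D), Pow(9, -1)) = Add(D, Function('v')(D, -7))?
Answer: -10006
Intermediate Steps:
Function('v')(Z, Q) = Mul(Q, Add(-4, Q)) (Function('v')(Z, Q) = Mul(Add(-4, Q), Q) = Mul(Q, Add(-4, Q)))
Function('L')(D) = Add(693, Mul(9, D)) (Function('L')(D) = Mul(9, Add(D, Mul(-7, Add(-4, -7)))) = Mul(9, Add(D, Mul(-7, -11))) = Mul(9, Add(D, 77)) = Mul(9, Add(77, D)) = Add(693, Mul(9, D)))
Add(Function('L')(23), Mul(-1, 10906)) = Add(Add(693, Mul(9, 23)), Mul(-1, 10906)) = Add(Add(693, 207), -10906) = Add(900, -10906) = -10006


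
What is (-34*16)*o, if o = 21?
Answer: -11424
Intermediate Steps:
(-34*16)*o = -34*16*21 = -544*21 = -11424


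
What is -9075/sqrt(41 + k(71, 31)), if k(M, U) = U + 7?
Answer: -9075*sqrt(79)/79 ≈ -1021.0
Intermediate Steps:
k(M, U) = 7 + U
-9075/sqrt(41 + k(71, 31)) = -9075/sqrt(41 + (7 + 31)) = -9075/sqrt(41 + 38) = -9075*sqrt(79)/79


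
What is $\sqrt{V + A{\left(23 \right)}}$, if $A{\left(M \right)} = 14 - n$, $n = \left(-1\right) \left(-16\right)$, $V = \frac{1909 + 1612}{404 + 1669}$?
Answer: $\frac{25 i \sqrt{2073}}{2073} \approx 0.54909 i$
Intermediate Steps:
$V = \frac{3521}{2073} \approx 1.6985$
$n = 16$
$A{\left(M \right)} = -2$ ($A{\left(M \right)} = 14 - 16 = -2$)
$\sqrt{V + A{\left(23 \right)}} = \sqrt{\frac{3521}{2073} - 2} = \sqrt{- \frac{625}{2073}} = \frac{25 i \sqrt{2073}}{2073}$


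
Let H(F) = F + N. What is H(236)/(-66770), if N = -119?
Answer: -117/66770 ≈ -0.0017523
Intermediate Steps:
H(F) = -119 + F (H(F) = F - 119 = -119 + F)
H(236)/(-66770) = (-119 + 236)/(-66770) = 117*(-1/66770) = -117/66770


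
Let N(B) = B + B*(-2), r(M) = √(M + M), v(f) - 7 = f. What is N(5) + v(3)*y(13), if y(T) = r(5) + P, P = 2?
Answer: 15 + 10*√10 ≈ 46.623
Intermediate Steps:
v(f) = 7 + f
r(M) = √2*√M (r(M) = √(2*M) = √2*√M)
N(B) = -B (N(B) = B - 2*B = -B)
y(T) = 2 + √10 (y(T) = √2*√5 + 2 = √10 + 2 = 2 + √10)
N(5) + v(3)*y(13) = -1*5 + (7 + 3)*(2 + √10) = -5 + 10*(2 + √10) = -5 + (20 + 10*√10) = 15 + 10*√10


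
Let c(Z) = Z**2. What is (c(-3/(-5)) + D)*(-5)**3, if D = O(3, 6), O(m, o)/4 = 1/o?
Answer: -385/3 ≈ -128.33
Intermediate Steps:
O(m, o) = 4/o
D = 2/3 (D = 4/6 = 4*(1/6) = 2/3 ≈ 0.66667)
(c(-3/(-5)) + D)*(-5)**3 = ((-3/(-5))**2 + 2/3)*(-5)**3 = ((-3*(-1/5))**2 + 2/3)*(-125) = ((3/5)**2 + 2/3)*(-125) = (9/25 + 2/3)*(-125) = (77/75)*(-125) = -385/3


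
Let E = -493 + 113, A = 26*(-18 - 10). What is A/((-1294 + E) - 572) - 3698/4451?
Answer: -2532690/4998473 ≈ -0.50669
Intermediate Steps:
A = -728 (A = 26*(-28) = -728)
E = -380
A/((-1294 + E) - 572) - 3698/4451 = -728/((-1294 - 380) - 572) - 3698/4451 = -728/(-1674 - 572) - 3698*1/4451 = -728/(-2246) - 3698/4451 = -728*(-1/2246) - 3698/4451 = 364/1123 - 3698/4451 = -2532690/4998473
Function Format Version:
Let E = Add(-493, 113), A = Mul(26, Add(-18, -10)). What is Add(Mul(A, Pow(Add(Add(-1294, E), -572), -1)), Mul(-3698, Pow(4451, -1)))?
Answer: Rational(-2532690, 4998473) ≈ -0.50669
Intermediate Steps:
A = -728 (A = Mul(26, -28) = -728)
E = -380
Add(Mul(A, Pow(Add(Add(-1294, E), -572), -1)), Mul(-3698, Pow(4451, -1))) = Add(Mul(-728, Pow(Add(Add(-1294, -380), -572), -1)), Mul(-3698, Pow(4451, -1))) = Add(Mul(-728, Pow(Add(-1674, -572), -1)), Mul(-3698, Rational(1, 4451))) = Add(Mul(-728, Pow(-2246, -1)), Rational(-3698, 4451)) = Add(Mul(-728, Rational(-1, 2246)), Rational(-3698, 4451)) = Add(Rational(364, 1123), Rational(-3698, 4451)) = Rational(-2532690, 4998473)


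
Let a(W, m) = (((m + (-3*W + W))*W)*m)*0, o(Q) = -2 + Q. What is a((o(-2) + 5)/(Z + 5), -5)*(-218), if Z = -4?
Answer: 0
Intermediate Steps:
a(W, m) = 0 (a(W, m) = (((m - 2*W)*W)*m)*0 = ((W*(m - 2*W))*m)*0 = (W*m*(m - 2*W))*0 = 0)
a((o(-2) + 5)/(Z + 5), -5)*(-218) = 0*(-218) = 0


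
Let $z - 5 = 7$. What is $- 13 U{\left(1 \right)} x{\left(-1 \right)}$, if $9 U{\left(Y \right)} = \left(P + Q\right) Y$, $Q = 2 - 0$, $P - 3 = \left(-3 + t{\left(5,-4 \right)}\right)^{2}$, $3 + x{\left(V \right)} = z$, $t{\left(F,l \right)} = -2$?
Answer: $-390$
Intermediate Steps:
$z = 12$ ($z = 5 + 7 = 12$)
$x{\left(V \right)} = 9$ ($x{\left(V \right)} = -3 + 12 = 9$)
$P = 28$ ($P = 3 + \left(-3 - 2\right)^{2} = 3 + \left(-5\right)^{2} = 3 + 25 = 28$)
$Q = 2$ ($Q = 2 + 0 = 2$)
$U{\left(Y \right)} = \frac{10 Y}{3}$ ($U{\left(Y \right)} = \frac{\left(28 + 2\right) Y}{9} = \frac{30 Y}{9} = \frac{10 Y}{3}$)
$- 13 U{\left(1 \right)} x{\left(-1 \right)} = - 13 \cdot \frac{10}{3} \cdot 1 \cdot 9 = \left(-13\right) \frac{10}{3} \cdot 9 = \left(- \frac{130}{3}\right) 9 = -390$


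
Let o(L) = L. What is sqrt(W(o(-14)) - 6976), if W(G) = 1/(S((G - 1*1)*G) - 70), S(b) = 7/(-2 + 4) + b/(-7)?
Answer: I*sqrt(259849410)/193 ≈ 83.522*I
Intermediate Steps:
S(b) = 7/2 - b/7 (S(b) = 7/2 + b*(-1/7) = 7*(1/2) - b/7 = 7/2 - b/7)
W(G) = 1/(-133/2 - G*(-1 + G)/7) (W(G) = 1/((7/2 - (G - 1*1)*G/7) - 70) = 1/((7/2 - (G - 1)*G/7) - 70) = 1/((7/2 - (-1 + G)*G/7) - 70) = 1/((7/2 - G*(-1 + G)/7) - 70) = 1/(-133/2 - G*(-1 + G)/7))
sqrt(W(o(-14)) - 6976) = sqrt(-14/(931 + 2*(-14)*(-1 - 14)) - 6976) = sqrt(-14/(931 + 2*(-14)*(-15)) - 6976) = sqrt(-14/(931 + 420) - 6976) = sqrt(-14/1351 - 6976) = sqrt(-14*1/1351 - 6976) = sqrt(-2/193 - 6976) = sqrt(-1346370/193) = I*sqrt(259849410)/193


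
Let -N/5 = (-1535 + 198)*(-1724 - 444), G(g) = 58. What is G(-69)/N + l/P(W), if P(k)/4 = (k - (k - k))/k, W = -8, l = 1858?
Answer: 3366017801/7246540 ≈ 464.50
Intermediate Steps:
P(k) = 4 (P(k) = 4*((k - (k - k))/k) = 4*((k - 1*0)/k) = 4*((k + 0)/k) = 4*(k/k) = 4*1 = 4)
N = -14493080 (N = -5*(-1535 + 198)*(-1724 - 444) = -(-6685)*(-2168) = -5*2898616 = -14493080)
G(-69)/N + l/P(W) = 58/(-14493080) + 1858/4 = 58*(-1/14493080) + 1858*(1/4) = -29/7246540 + 929/2 = 3366017801/7246540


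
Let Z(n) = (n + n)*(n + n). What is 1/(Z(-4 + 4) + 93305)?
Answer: 1/93305 ≈ 1.0718e-5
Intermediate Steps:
Z(n) = 4*n² (Z(n) = (2*n)*(2*n) = 4*n²)
1/(Z(-4 + 4) + 93305) = 1/(4*(-4 + 4)² + 93305) = 1/(4*0² + 93305) = 1/(4*0 + 93305) = 1/(0 + 93305) = 1/93305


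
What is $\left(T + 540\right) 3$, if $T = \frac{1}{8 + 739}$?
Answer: $\frac{403381}{249} \approx 1620.0$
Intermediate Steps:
$T = \frac{1}{747} \approx 0.0013387$
$\left(T + 540\right) 3 = \left(\frac{1}{747} + 540\right) 3 = \frac{403381}{747} \cdot 3 = \frac{403381}{249}$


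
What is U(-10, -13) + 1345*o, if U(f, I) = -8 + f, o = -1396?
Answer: -1877638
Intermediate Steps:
U(-10, -13) + 1345*o = (-8 - 10) + 1345*(-1396) = -18 - 1877620 = -1877638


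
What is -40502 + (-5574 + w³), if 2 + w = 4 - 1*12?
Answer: -47076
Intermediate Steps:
w = -10 (w = -2 + (4 - 1*12) = -2 + (4 - 12) = -2 - 8 = -10)
-40502 + (-5574 + w³) = -40502 + (-5574 + (-10)³) = -40502 + (-5574 - 1000) = -40502 - 6574 = -47076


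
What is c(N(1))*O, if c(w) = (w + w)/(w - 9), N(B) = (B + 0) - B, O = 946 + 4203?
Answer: 0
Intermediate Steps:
O = 5149
N(B) = 0 (N(B) = B - B = 0)
c(w) = 2*w/(-9 + w) (c(w) = (2*w)/(-9 + w) = 2*w/(-9 + w))
c(N(1))*O = (2*0/(-9 + 0))*5149 = (2*0/(-9))*5149 = (2*0*(-⅑))*5149 = 0*5149 = 0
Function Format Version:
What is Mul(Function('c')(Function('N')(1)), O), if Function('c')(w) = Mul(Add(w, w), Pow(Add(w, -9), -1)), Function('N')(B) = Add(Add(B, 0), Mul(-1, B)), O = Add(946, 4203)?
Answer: 0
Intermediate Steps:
O = 5149
Function('N')(B) = 0 (Function('N')(B) = Add(B, Mul(-1, B)) = 0)
Function('c')(w) = Mul(2, w, Pow(Add(-9, w), -1)) (Function('c')(w) = Mul(Mul(2, w), Pow(Add(-9, w), -1)) = Mul(2, w, Pow(Add(-9, w), -1)))
Mul(Function('c')(Function('N')(1)), O) = Mul(Mul(2, 0, Pow(Add(-9, 0), -1)), 5149) = Mul(Mul(2, 0, Pow(-9, -1)), 5149) = Mul(Mul(2, 0, Rational(-1, 9)), 5149) = Mul(0, 5149) = 0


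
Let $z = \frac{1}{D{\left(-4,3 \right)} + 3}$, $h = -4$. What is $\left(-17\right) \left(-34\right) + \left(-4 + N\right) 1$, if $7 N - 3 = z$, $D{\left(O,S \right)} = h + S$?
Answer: $\frac{1149}{2} \approx 574.5$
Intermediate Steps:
$D{\left(O,S \right)} = -4 + S$
$z = \frac{1}{2}$ ($z = \frac{1}{\left(-4 + 3\right) + 3} = \frac{1}{-1 + 3} = \frac{1}{2} \approx 0.5$)
$N = \frac{1}{2}$ ($N = \frac{3}{7} + \frac{1}{7} \cdot \frac{1}{2} = \frac{3}{7} + \frac{1}{14} = \frac{1}{2} \approx 0.5$)
$\left(-17\right) \left(-34\right) + \left(-4 + N\right) 1 = \left(-17\right) \left(-34\right) + \left(-4 + \frac{1}{2}\right) 1 = 578 - \frac{7}{2} = \frac{1149}{2}$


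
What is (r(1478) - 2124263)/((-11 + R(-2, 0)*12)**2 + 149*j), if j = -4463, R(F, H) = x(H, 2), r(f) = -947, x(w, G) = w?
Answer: 1062605/332433 ≈ 3.1964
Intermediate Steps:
R(F, H) = H
(r(1478) - 2124263)/((-11 + R(-2, 0)*12)**2 + 149*j) = (-947 - 2124263)/((-11 + 0*12)**2 + 149*(-4463)) = -2125210/((-11 + 0)**2 - 664987) = -2125210/((-11)**2 - 664987) = -2125210/(121 - 664987) = -2125210/(-664866) = -2125210*(-1/664866) = 1062605/332433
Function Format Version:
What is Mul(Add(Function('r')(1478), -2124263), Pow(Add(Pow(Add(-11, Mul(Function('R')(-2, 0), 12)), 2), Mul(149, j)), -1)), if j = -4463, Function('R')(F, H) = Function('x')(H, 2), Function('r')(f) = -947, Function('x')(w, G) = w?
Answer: Rational(1062605, 332433) ≈ 3.1964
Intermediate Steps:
Function('R')(F, H) = H
Mul(Add(Function('r')(1478), -2124263), Pow(Add(Pow(Add(-11, Mul(Function('R')(-2, 0), 12)), 2), Mul(149, j)), -1)) = Mul(Add(-947, -2124263), Pow(Add(Pow(Add(-11, Mul(0, 12)), 2), Mul(149, -4463)), -1)) = Mul(-2125210, Pow(Add(Pow(Add(-11, 0), 2), -664987), -1)) = Mul(-2125210, Pow(Add(Pow(-11, 2), -664987), -1)) = Mul(-2125210, Pow(Add(121, -664987), -1)) = Mul(-2125210, Pow(-664866, -1)) = Mul(-2125210, Rational(-1, 664866)) = Rational(1062605, 332433)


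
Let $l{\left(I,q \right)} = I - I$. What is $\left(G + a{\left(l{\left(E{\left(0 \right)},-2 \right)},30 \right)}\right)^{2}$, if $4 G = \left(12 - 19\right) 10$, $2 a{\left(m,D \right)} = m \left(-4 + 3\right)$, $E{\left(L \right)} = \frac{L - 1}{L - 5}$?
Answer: $\frac{1225}{4} \approx 306.25$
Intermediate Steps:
$E{\left(L \right)} = \frac{-1 + L}{-5 + L}$
$l{\left(I,q \right)} = 0$
$a{\left(m,D \right)} = - \frac{m}{2}$ ($a{\left(m,D \right)} = \frac{m \left(-4 + 3\right)}{2} = \frac{m \left(-1\right)}{2} = \frac{\left(-1\right) m}{2} = - \frac{m}{2}$)
$G = - \frac{35}{2}$ ($G = \frac{\left(12 - 19\right) 10}{4} = \frac{\left(-7\right) 10}{4} = \frac{1}{4} \left(-70\right) = - \frac{35}{2} \approx -17.5$)
$\left(G + a{\left(l{\left(E{\left(0 \right)},-2 \right)},30 \right)}\right)^{2} = \left(- \frac{35}{2} - 0\right)^{2} = \left(- \frac{35}{2} + 0\right)^{2} = \left(- \frac{35}{2}\right)^{2} = \frac{1225}{4}$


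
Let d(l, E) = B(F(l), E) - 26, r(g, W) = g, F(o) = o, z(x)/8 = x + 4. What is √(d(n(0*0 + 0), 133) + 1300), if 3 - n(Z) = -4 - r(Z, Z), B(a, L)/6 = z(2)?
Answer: √1562 ≈ 39.522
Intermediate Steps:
z(x) = 32 + 8*x (z(x) = 8*(x + 4) = 8*(4 + x) = 32 + 8*x)
B(a, L) = 288 (B(a, L) = 6*(32 + 8*2) = 6*(32 + 16) = 6*48 = 288)
n(Z) = 7 + Z (n(Z) = 3 - (-4 - Z) = 3 + (4 + Z) = 7 + Z)
d(l, E) = 262 (d(l, E) = 288 - 26 = 262)
√(d(n(0*0 + 0), 133) + 1300) = √(262 + 1300) = √1562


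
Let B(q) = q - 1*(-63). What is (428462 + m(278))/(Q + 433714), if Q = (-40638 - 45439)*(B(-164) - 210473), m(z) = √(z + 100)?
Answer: 214231/9063005956 + 3*√42/18126011912 ≈ 2.3639e-5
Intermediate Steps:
m(z) = √(100 + z)
B(q) = 63 + q (B(q) = q + 63 = 63 + q)
Q = 18125578198 (Q = (-40638 - 45439)*((63 - 164) - 210473) = -86077*(-101 - 210473) = -86077*(-210574) = 18125578198)
(428462 + m(278))/(Q + 433714) = (428462 + √(100 + 278))/(18125578198 + 433714) = (428462 + √378)/18126011912 = (428462 + 3*√42)*(1/18126011912) = 214231/9063005956 + 3*√42/18126011912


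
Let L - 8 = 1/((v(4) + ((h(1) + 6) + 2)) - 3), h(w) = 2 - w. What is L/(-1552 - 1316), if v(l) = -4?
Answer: -17/5736 ≈ -0.0029637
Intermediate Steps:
L = 17/2 (L = 8 + 1/((-4 + (((2 - 1*1) + 6) + 2)) - 3) = 8 + 1/((-4 + (((2 - 1) + 6) + 2)) - 3) = 8 + 1/((-4 + ((1 + 6) + 2)) - 3) = 8 + 1/((-4 + (7 + 2)) - 3) = 8 + 1/((-4 + 9) - 3) = 8 + 1/(5 - 3) = 8 + 1/2 = 8 + ½ = 17/2 ≈ 8.5000)
L/(-1552 - 1316) = 17/(2*(-1552 - 1316)) = (17/2)/(-2868) = (17/2)*(-1/2868) = -17/5736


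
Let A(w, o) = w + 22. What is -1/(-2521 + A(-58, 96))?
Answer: 1/2557 ≈ 0.00039108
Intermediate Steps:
A(w, o) = 22 + w
-1/(-2521 + A(-58, 96)) = -1/(-2521 + (22 - 58)) = -1/(-2521 - 36) = -1/(-2557) = -1*(-1/2557) = 1/2557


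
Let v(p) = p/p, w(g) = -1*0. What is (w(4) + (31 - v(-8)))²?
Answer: 900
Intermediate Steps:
w(g) = 0
v(p) = 1
(w(4) + (31 - v(-8)))² = (0 + (31 - 1*1))² = (0 + (31 - 1))² = (0 + 30)² = 30² = 900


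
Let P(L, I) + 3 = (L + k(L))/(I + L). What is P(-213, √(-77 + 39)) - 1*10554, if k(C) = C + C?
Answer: -479225592/45407 + 639*I*√38/45407 ≈ -10554.0 + 0.08675*I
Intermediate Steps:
k(C) = 2*C
P(L, I) = -3 + 3*L/(I + L) (P(L, I) = -3 + (L + 2*L)/(I + L) = -3 + (3*L)/(I + L) = -3 + 3*L/(I + L))
P(-213, √(-77 + 39)) - 1*10554 = -3*√(-77 + 39)/(√(-77 + 39) - 213) - 1*10554 = -3*√(-38)/(√(-38) - 213) - 10554 = -3*I*√38/(I*√38 - 213) - 10554 = -3*I*√38/(-213 + I*√38) - 10554 = -10554 - 3*I*√38/(-213 + I*√38)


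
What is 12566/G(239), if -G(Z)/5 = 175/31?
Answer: -389546/875 ≈ -445.20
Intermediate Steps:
G(Z) = -875/31
12566/G(239) = 12566/(-875/31) = 12566*(-31/875) = -389546/875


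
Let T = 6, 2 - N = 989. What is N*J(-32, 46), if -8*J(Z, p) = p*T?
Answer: 68103/2 ≈ 34052.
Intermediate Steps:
N = -987 (N = 2 - 1*989 = 2 - 989 = -987)
J(Z, p) = -3*p/4 (J(Z, p) = -p*6/8 = -3*p/4)
N*J(-32, 46) = -(-2961)*46/4 = -987*(-69/2) = 68103/2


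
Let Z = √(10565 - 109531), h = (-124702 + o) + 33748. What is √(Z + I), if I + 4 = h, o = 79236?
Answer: √(-11722 + I*√98966) ≈ 1.453 + 108.28*I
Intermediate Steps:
h = -11718 (h = (-124702 + 79236) + 33748 = -45466 + 33748 = -11718)
Z = I*√98966 (Z = √(-98966) = I*√98966 ≈ 314.59*I)
I = -11722 (I = -4 - 11718 = -11722)
√(Z + I) = √(I*√98966 - 11722) = √(-11722 + I*√98966)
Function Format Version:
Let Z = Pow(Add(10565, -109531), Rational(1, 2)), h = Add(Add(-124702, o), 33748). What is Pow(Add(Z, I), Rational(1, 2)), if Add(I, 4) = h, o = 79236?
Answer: Pow(Add(-11722, Mul(I, Pow(98966, Rational(1, 2)))), Rational(1, 2)) ≈ Add(1.453, Mul(108.28, I))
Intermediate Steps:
h = -11718 (h = Add(Add(-124702, 79236), 33748) = Add(-45466, 33748) = -11718)
Z = Mul(I, Pow(98966, Rational(1, 2))) (Z = Pow(-98966, Rational(1, 2)) = Mul(I, Pow(98966, Rational(1, 2))) ≈ Mul(314.59, I))
I = -11722 (I = Add(-4, -11718) = -11722)
Pow(Add(Z, I), Rational(1, 2)) = Pow(Add(Mul(I, Pow(98966, Rational(1, 2))), -11722), Rational(1, 2)) = Pow(Add(-11722, Mul(I, Pow(98966, Rational(1, 2)))), Rational(1, 2))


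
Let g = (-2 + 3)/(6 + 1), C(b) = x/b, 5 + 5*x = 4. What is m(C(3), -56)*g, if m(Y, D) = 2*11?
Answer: 22/7 ≈ 3.1429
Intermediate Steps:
x = -⅕ (x = -1 + (⅕)*4 = -1 + ⅘ = -⅕ ≈ -0.20000)
C(b) = -1/(5*b)
m(Y, D) = 22
g = ⅐ (g = 1/7 = 1*(⅐) = ⅐ ≈ 0.14286)
m(C(3), -56)*g = 22*(⅐) = 22/7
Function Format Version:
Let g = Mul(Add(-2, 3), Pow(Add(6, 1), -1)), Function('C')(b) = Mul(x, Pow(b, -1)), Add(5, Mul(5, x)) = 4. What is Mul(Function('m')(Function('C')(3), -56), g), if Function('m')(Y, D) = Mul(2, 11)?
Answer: Rational(22, 7) ≈ 3.1429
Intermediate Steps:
x = Rational(-1, 5) (x = Add(-1, Mul(Rational(1, 5), 4)) = Add(-1, Rational(4, 5)) = Rational(-1, 5) ≈ -0.20000)
Function('C')(b) = Mul(Rational(-1, 5), Pow(b, -1))
Function('m')(Y, D) = 22
g = Rational(1, 7) (g = Mul(1, Pow(7, -1)) = Mul(1, Rational(1, 7)) = Rational(1, 7) ≈ 0.14286)
Mul(Function('m')(Function('C')(3), -56), g) = Mul(22, Rational(1, 7)) = Rational(22, 7)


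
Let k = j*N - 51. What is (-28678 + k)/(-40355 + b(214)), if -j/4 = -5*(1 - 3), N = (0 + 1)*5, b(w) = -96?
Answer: 28929/40451 ≈ 0.71516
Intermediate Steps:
N = 5 (N = 1*5 = 5)
j = -40 (j = -(-20)*(1 - 3) = -(-20)*(-2) = -4*10 = -40)
k = -251 (k = -40*5 - 51 = -200 - 51 = -251)
(-28678 + k)/(-40355 + b(214)) = (-28678 - 251)/(-40355 - 96) = -28929/(-40451) = -28929*(-1/40451) = 28929/40451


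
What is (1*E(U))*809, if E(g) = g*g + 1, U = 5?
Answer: 21034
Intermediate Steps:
E(g) = 1 + g² (E(g) = g² + 1 = 1 + g²)
(1*E(U))*809 = (1*(1 + 5²))*809 = (1*(1 + 25))*809 = (1*26)*809 = 26*809 = 21034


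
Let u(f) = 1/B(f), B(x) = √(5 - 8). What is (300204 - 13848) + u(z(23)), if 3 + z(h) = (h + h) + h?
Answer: 286356 - I*√3/3 ≈ 2.8636e+5 - 0.57735*I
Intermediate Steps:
B(x) = I*√3 (B(x) = √(-3) = I*√3)
z(h) = -3 + 3*h (z(h) = -3 + ((h + h) + h) = -3 + (2*h + h) = -3 + 3*h)
u(f) = -I*√3/3 (u(f) = 1/(I*√3) = -I*√3/3)
(300204 - 13848) + u(z(23)) = (300204 - 13848) - I*√3/3 = 286356 - I*√3/3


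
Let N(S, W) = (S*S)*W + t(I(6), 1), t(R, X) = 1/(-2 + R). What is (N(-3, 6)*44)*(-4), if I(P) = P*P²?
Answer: -1017016/107 ≈ -9504.8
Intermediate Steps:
I(P) = P³
N(S, W) = 1/214 + W*S² (N(S, W) = (S*S)*W + 1/(-2 + 6³) = S²*W + 1/(-2 + 216) = W*S² + 1/214 = 1/214 + W*S²)
(N(-3, 6)*44)*(-4) = ((1/214 + 6*(-3)²)*44)*(-4) = ((1/214 + 6*9)*44)*(-4) = ((1/214 + 54)*44)*(-4) = ((11557/214)*44)*(-4) = (254254/107)*(-4) = -1017016/107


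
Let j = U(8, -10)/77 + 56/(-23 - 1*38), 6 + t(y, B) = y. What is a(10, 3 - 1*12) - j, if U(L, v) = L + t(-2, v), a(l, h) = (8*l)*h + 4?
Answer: -43620/61 ≈ -715.08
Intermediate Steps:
t(y, B) = -6 + y
a(l, h) = 4 + 8*h*l (a(l, h) = 8*h*l + 4 = 4 + 8*h*l)
U(L, v) = -8 + L (U(L, v) = L + (-6 - 2) = L - 8 = -8 + L)
j = -56/61 (j = (-8 + 8)/77 + 56/(-23 - 1*38) = 0*(1/77) + 56/(-23 - 38) = 0 + 56/(-61) = 0 + 56*(-1/61) = 0 - 56/61 = -56/61 ≈ -0.91803)
a(10, 3 - 1*12) - j = (4 + 8*(3 - 1*12)*10) - 1*(-56/61) = (4 + 8*(3 - 12)*10) + 56/61 = (4 + 8*(-9)*10) + 56/61 = (4 - 720) + 56/61 = -716 + 56/61 = -43620/61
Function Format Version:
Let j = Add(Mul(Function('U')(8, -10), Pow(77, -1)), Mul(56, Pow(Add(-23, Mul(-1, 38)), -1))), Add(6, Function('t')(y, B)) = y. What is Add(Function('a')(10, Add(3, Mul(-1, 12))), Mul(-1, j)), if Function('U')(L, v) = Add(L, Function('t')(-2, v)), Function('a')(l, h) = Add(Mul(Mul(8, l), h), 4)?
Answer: Rational(-43620, 61) ≈ -715.08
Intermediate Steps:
Function('t')(y, B) = Add(-6, y)
Function('a')(l, h) = Add(4, Mul(8, h, l)) (Function('a')(l, h) = Add(Mul(8, h, l), 4) = Add(4, Mul(8, h, l)))
Function('U')(L, v) = Add(-8, L) (Function('U')(L, v) = Add(L, Add(-6, -2)) = Add(L, -8) = Add(-8, L))
j = Rational(-56, 61) (j = Add(Mul(Add(-8, 8), Pow(77, -1)), Mul(56, Pow(Add(-23, Mul(-1, 38)), -1))) = Add(Mul(0, Rational(1, 77)), Mul(56, Pow(Add(-23, -38), -1))) = Add(0, Mul(56, Pow(-61, -1))) = Add(0, Mul(56, Rational(-1, 61))) = Add(0, Rational(-56, 61)) = Rational(-56, 61) ≈ -0.91803)
Add(Function('a')(10, Add(3, Mul(-1, 12))), Mul(-1, j)) = Add(Add(4, Mul(8, Add(3, Mul(-1, 12)), 10)), Mul(-1, Rational(-56, 61))) = Add(Add(4, Mul(8, Add(3, -12), 10)), Rational(56, 61)) = Add(Add(4, Mul(8, -9, 10)), Rational(56, 61)) = Add(Add(4, -720), Rational(56, 61)) = Add(-716, Rational(56, 61)) = Rational(-43620, 61)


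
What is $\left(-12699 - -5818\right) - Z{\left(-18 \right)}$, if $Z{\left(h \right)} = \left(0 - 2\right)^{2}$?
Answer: $-6885$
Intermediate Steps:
$Z{\left(h \right)} = 4$ ($Z{\left(h \right)} = \left(-2\right)^{2} = 4$)
$\left(-12699 - -5818\right) - Z{\left(-18 \right)} = \left(-12699 - -5818\right) - 4 = \left(-12699 + 5818\right) - 4 = -6881 - 4 = -6885$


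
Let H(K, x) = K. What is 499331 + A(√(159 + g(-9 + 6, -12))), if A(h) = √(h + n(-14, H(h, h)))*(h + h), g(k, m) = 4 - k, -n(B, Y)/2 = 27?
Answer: 499331 + 2*√(-8964 + 166*√166) ≈ 4.9933e+5 + 165.23*I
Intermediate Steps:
n(B, Y) = -54 (n(B, Y) = -2*27 = -54)
A(h) = 2*h*√(-54 + h) (A(h) = √(h - 54)*(h + h) = √(-54 + h)*(2*h) = 2*h*√(-54 + h))
499331 + A(√(159 + g(-9 + 6, -12))) = 499331 + 2*√(159 + (4 - (-9 + 6)))*√(-54 + √(159 + (4 - (-9 + 6)))) = 499331 + 2*√(159 + (4 - 1*(-3)))*√(-54 + √(159 + (4 - 1*(-3)))) = 499331 + 2*√(159 + (4 + 3))*√(-54 + √(159 + (4 + 3))) = 499331 + 2*√(159 + 7)*√(-54 + √(159 + 7)) = 499331 + 2*√166*√(-54 + √166)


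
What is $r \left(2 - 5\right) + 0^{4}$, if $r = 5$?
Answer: $-15$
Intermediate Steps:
$r \left(2 - 5\right) + 0^{4} = 5 \left(2 - 5\right) + 0^{4} = 5 \left(-3\right) + 0 = -15 + 0 = -15$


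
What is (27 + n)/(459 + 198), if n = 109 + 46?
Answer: 182/657 ≈ 0.27702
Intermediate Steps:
n = 155
(27 + n)/(459 + 198) = (27 + 155)/(459 + 198) = 182/657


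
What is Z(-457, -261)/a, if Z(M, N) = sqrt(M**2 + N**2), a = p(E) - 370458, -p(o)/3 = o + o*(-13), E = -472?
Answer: -sqrt(276970)/387450 ≈ -0.0013583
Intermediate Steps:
p(o) = 36*o (p(o) = -3*(o + o*(-13)) = -3*(o - 13*o) = -(-36)*o = 36*o)
a = -387450 (a = 36*(-472) - 370458 = -16992 - 370458 = -387450)
Z(-457, -261)/a = sqrt((-457)**2 + (-261)**2)/(-387450) = sqrt(208849 + 68121)*(-1/387450) = sqrt(276970)*(-1/387450) = -sqrt(276970)/387450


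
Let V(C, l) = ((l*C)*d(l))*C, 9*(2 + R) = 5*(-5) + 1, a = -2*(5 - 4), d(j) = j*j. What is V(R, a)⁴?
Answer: 6044831973376/6561 ≈ 9.2133e+8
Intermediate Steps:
d(j) = j²
a = -2 (a = -2*1 = -2)
R = -14/3 (R = -2 + (5*(-5) + 1)/9 = -2 + (-25 + 1)/9 = -2 + (⅑)*(-24) = -2 - 8/3 = -14/3 ≈ -4.6667)
V(C, l) = C²*l³ (V(C, l) = ((l*C)*l²)*C = ((C*l)*l²)*C = (C*l³)*C = C²*l³)
V(R, a)⁴ = ((-14/3)²*(-2)³)⁴ = ((196/9)*(-8))⁴ = (-1568/9)⁴ = 6044831973376/6561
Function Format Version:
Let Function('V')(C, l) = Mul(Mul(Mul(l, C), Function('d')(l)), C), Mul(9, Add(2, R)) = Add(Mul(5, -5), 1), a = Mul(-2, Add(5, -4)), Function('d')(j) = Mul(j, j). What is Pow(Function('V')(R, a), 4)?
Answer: Rational(6044831973376, 6561) ≈ 9.2133e+8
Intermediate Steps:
Function('d')(j) = Pow(j, 2)
a = -2 (a = Mul(-2, 1) = -2)
R = Rational(-14, 3) (R = Add(-2, Mul(Rational(1, 9), Add(Mul(5, -5), 1))) = Add(-2, Mul(Rational(1, 9), Add(-25, 1))) = Add(-2, Mul(Rational(1, 9), -24)) = Add(-2, Rational(-8, 3)) = Rational(-14, 3) ≈ -4.6667)
Function('V')(C, l) = Mul(Pow(C, 2), Pow(l, 3)) (Function('V')(C, l) = Mul(Mul(Mul(l, C), Pow(l, 2)), C) = Mul(Mul(Mul(C, l), Pow(l, 2)), C) = Mul(Mul(C, Pow(l, 3)), C) = Mul(Pow(C, 2), Pow(l, 3)))
Pow(Function('V')(R, a), 4) = Pow(Mul(Pow(Rational(-14, 3), 2), Pow(-2, 3)), 4) = Pow(Mul(Rational(196, 9), -8), 4) = Pow(Rational(-1568, 9), 4) = Rational(6044831973376, 6561)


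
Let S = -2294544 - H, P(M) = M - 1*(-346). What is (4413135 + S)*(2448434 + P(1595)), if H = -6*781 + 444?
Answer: 5201736912375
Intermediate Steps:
H = -4242 (H = -4686 + 444 = -4242)
P(M) = 346 + M (P(M) = M + 346 = 346 + M)
S = -2290302 (S = -2294544 - 1*(-4242) = -2294544 + 4242 = -2290302)
(4413135 + S)*(2448434 + P(1595)) = (4413135 - 2290302)*(2448434 + (346 + 1595)) = 2122833*(2448434 + 1941) = 2122833*2450375 = 5201736912375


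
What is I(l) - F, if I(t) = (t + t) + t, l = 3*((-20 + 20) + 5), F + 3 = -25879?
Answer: 25927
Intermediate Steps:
F = -25882 (F = -3 - 25879 = -25882)
l = 15 (l = 3*(0 + 5) = 3*5 = 15)
I(t) = 3*t (I(t) = 2*t + t = 3*t)
I(l) - F = 3*15 - 1*(-25882) = 45 + 25882 = 25927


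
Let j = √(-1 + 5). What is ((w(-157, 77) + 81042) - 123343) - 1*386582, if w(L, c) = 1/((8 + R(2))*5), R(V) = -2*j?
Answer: -8577659/20 ≈ -4.2888e+5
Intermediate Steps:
j = 2 (j = √4 = 2)
R(V) = -4 (R(V) = -2*2 = -4)
w(L, c) = 1/20 (w(L, c) = 1/((8 - 4)*5) = 1/(4*5) = 1/20)
((w(-157, 77) + 81042) - 123343) - 1*386582 = ((1/20 + 81042) - 123343) - 1*386582 = (1620841/20 - 123343) - 386582 = -846019/20 - 386582 = -8577659/20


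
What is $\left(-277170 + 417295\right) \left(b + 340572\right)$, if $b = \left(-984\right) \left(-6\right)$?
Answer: $48549949500$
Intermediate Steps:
$b = 5904$
$\left(-277170 + 417295\right) \left(b + 340572\right) = \left(-277170 + 417295\right) \left(5904 + 340572\right) = 140125 \cdot 346476 = 48549949500$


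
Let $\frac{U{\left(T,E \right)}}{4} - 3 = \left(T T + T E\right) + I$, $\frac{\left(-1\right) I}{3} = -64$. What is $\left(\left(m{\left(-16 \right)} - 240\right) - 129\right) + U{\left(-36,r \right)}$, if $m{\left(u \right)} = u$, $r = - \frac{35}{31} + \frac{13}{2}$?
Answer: $\frac{148973}{31} \approx 4805.6$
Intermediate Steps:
$r = \frac{333}{62}$ ($r = \left(-35\right) \frac{1}{31} + 13 \cdot \frac{1}{2} = - \frac{35}{31} + \frac{13}{2} = \frac{333}{62} \approx 5.371$)
$I = 192$ ($I = \left(-3\right) \left(-64\right) = 192$)
$U{\left(T,E \right)} = 780 + 4 T^{2} + 4 E T$ ($U{\left(T,E \right)} = 12 + 4 \left(\left(T T + T E\right) + 192\right) = 12 + 4 \left(\left(T^{2} + E T\right) + 192\right) = 12 + 4 \left(192 + T^{2} + E T\right) = 12 + \left(768 + 4 T^{2} + 4 E T\right) = 780 + 4 T^{2} + 4 E T$)
$\left(\left(m{\left(-16 \right)} - 240\right) - 129\right) + U{\left(-36,r \right)} = \left(\left(-16 - 240\right) - 129\right) + \left(780 + 4 \left(-36\right)^{2} + 4 \cdot \frac{333}{62} \left(-36\right)\right) = \left(-256 - 129\right) + \left(780 + 4 \cdot 1296 - \frac{23976}{31}\right) = -385 + \left(780 + 5184 - \frac{23976}{31}\right) = -385 + \frac{160908}{31} = \frac{148973}{31}$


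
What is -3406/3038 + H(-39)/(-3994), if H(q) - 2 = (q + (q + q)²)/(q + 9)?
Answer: -12997483/12133772 ≈ -1.0712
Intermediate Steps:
H(q) = 2 + (q + 4*q²)/(9 + q) (H(q) = 2 + (q + (q + q)²)/(q + 9) = 2 + (q + (2*q)²)/(9 + q) = 2 + (q + 4*q²)/(9 + q))
-3406/3038 + H(-39)/(-3994) = -3406/3038 + ((18 + 3*(-39) + 4*(-39)²)/(9 - 39))/(-3994) = -3406*1/3038 + ((18 - 117 + 4*1521)/(-30))*(-1/3994) = -1703/1519 - (18 - 117 + 6084)/30*(-1/3994) = -1703/1519 - 1/30*5985*(-1/3994) = -1703/1519 - 399/2*(-1/3994) = -1703/1519 + 399/7988 = -12997483/12133772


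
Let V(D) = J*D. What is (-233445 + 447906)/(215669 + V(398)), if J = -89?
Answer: 214461/180247 ≈ 1.1898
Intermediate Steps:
V(D) = -89*D
(-233445 + 447906)/(215669 + V(398)) = (-233445 + 447906)/(215669 - 89*398) = 214461/(215669 - 35422) = 214461/180247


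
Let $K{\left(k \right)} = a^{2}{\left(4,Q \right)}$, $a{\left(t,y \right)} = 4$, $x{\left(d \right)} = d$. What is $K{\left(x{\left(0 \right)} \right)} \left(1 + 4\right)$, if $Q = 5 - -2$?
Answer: $80$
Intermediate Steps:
$Q = 7$ ($Q = 5 + 2 = 7$)
$K{\left(k \right)} = 16$ ($K{\left(k \right)} = 4^{2} = 16$)
$K{\left(x{\left(0 \right)} \right)} \left(1 + 4\right) = 16 \left(1 + 4\right) = 16 \cdot 5 = 80$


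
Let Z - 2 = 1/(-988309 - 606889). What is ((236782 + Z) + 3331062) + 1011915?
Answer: 7305625587677/1595198 ≈ 4.5798e+6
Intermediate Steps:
Z = 3190395/1595198 (Z = 2 + 1/(-988309 - 606889) = 2 + 1/(-1595198) = 2 - 1/1595198 = 3190395/1595198 ≈ 2.0000)
((236782 + Z) + 3331062) + 1011915 = ((236782 + 3190395/1595198) + 3331062) + 1011915 = (377717363231/1595198 + 3331062) + 1011915 = 5691420803507/1595198 + 1011915 = 7305625587677/1595198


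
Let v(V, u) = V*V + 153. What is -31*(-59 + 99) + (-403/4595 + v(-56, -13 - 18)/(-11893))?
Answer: -67783841234/54648335 ≈ -1240.4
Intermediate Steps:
v(V, u) = 153 + V² (v(V, u) = V² + 153 = 153 + V²)
-31*(-59 + 99) + (-403/4595 + v(-56, -13 - 18)/(-11893)) = -31*(-59 + 99) + (-403/4595 + (153 + (-56)²)/(-11893)) = -31*40 + (-403*1/4595 + (153 + 3136)*(-1/11893)) = -1240 + (-403/4595 + 3289*(-1/11893)) = -1240 + (-403/4595 - 3289/11893) = -1240 - 19905834/54648335 = -67783841234/54648335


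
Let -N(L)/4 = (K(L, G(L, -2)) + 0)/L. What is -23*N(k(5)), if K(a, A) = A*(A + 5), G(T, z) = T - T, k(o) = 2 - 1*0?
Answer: 0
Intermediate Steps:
k(o) = 2 (k(o) = 2 + 0 = 2)
G(T, z) = 0
K(a, A) = A*(5 + A)
N(L) = 0 (N(L) = -4*(0*(5 + 0) + 0)/L = -4*(0*5 + 0)/L = -4*(0 + 0)/L = -0/L = -4*0 = 0)
-23*N(k(5)) = -23*0 = 0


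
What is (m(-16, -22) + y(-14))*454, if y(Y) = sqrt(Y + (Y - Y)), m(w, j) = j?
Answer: -9988 + 454*I*sqrt(14) ≈ -9988.0 + 1698.7*I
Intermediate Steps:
y(Y) = sqrt(Y) (y(Y) = sqrt(Y + 0) = sqrt(Y))
(m(-16, -22) + y(-14))*454 = (-22 + sqrt(-14))*454 = (-22 + I*sqrt(14))*454 = -9988 + 454*I*sqrt(14)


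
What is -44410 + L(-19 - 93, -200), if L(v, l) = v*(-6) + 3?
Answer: -43735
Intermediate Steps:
L(v, l) = 3 - 6*v (L(v, l) = -6*v + 3 = 3 - 6*v)
-44410 + L(-19 - 93, -200) = -44410 + (3 - 6*(-19 - 93)) = -44410 + (3 - 6*(-112)) = -44410 + (3 + 672) = -44410 + 675 = -43735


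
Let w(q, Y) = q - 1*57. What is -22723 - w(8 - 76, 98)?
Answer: -22598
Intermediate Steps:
w(q, Y) = -57 + q (w(q, Y) = q - 57 = -57 + q)
-22723 - w(8 - 76, 98) = -22723 - (-57 + (8 - 76)) = -22723 - (-57 - 68) = -22723 - 1*(-125) = -22723 + 125 = -22598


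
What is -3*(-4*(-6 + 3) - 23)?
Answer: 33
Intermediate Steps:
-3*(-4*(-6 + 3) - 23) = -3*(-4*(-3) - 23) = -3*(12 - 23) = -3*(-11) = 33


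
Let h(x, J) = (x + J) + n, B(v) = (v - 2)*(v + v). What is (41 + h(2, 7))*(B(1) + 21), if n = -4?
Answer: 874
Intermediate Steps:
B(v) = 2*v*(-2 + v) (B(v) = (-2 + v)*(2*v) = 2*v*(-2 + v))
h(x, J) = -4 + J + x (h(x, J) = (x + J) - 4 = (J + x) - 4 = -4 + J + x)
(41 + h(2, 7))*(B(1) + 21) = (41 + (-4 + 7 + 2))*(2*1*(-2 + 1) + 21) = (41 + 5)*(2*1*(-1) + 21) = 46*(-2 + 21) = 46*19 = 874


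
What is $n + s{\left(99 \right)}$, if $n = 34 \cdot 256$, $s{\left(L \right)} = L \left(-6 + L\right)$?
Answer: $17911$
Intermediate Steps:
$n = 8704$
$n + s{\left(99 \right)} = 8704 + 99 \left(-6 + 99\right) = 8704 + 99 \cdot 93 = 8704 + 9207 = 17911$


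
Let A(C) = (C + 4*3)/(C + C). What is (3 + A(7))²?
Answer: 3721/196 ≈ 18.985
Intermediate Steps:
A(C) = (12 + C)/(2*C) (A(C) = (C + 12)/((2*C)) = (12 + C)*(1/(2*C)) = (12 + C)/(2*C))
(3 + A(7))² = (3 + (½)*(12 + 7)/7)² = (3 + (½)*(⅐)*19)² = (3 + 19/14)² = (61/14)² = 3721/196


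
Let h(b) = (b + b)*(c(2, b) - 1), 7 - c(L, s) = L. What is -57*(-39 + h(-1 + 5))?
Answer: 399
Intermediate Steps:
c(L, s) = 7 - L
h(b) = 8*b (h(b) = (b + b)*((7 - 1*2) - 1) = (2*b)*((7 - 2) - 1) = (2*b)*(5 - 1) = (2*b)*4 = 8*b)
-57*(-39 + h(-1 + 5)) = -57*(-39 + 8*(-1 + 5)) = -57*(-39 + 8*4) = -57*(-39 + 32) = -57*(-7) = 399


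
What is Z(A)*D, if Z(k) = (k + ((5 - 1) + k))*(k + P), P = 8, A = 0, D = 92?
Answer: 2944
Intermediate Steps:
Z(k) = (4 + 2*k)*(8 + k) (Z(k) = (k + ((5 - 1) + k))*(k + 8) = (k + (4 + k))*(8 + k) = (4 + 2*k)*(8 + k))
Z(A)*D = (32 + 2*0² + 20*0)*92 = (32 + 2*0 + 0)*92 = (32 + 0 + 0)*92 = 32*92 = 2944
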